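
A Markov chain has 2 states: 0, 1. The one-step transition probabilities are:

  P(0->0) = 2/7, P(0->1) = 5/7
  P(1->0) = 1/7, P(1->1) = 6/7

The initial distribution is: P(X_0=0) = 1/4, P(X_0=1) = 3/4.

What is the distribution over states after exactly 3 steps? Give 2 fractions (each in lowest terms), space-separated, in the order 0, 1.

Answer: 229/1372 1143/1372

Derivation:
Propagating the distribution step by step (d_{t+1} = d_t * P):
d_0 = (0=1/4, 1=3/4)
  d_1[0] = 1/4*2/7 + 3/4*1/7 = 5/28
  d_1[1] = 1/4*5/7 + 3/4*6/7 = 23/28
d_1 = (0=5/28, 1=23/28)
  d_2[0] = 5/28*2/7 + 23/28*1/7 = 33/196
  d_2[1] = 5/28*5/7 + 23/28*6/7 = 163/196
d_2 = (0=33/196, 1=163/196)
  d_3[0] = 33/196*2/7 + 163/196*1/7 = 229/1372
  d_3[1] = 33/196*5/7 + 163/196*6/7 = 1143/1372
d_3 = (0=229/1372, 1=1143/1372)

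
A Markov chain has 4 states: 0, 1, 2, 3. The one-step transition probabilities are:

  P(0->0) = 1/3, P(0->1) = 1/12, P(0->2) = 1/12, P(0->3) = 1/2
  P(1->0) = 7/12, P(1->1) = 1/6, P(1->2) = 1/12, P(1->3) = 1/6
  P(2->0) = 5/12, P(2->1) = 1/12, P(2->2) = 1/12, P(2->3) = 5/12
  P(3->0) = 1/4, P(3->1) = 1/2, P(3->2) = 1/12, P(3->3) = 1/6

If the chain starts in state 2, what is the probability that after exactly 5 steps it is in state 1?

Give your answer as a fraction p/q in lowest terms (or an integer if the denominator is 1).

Computing P^5 by repeated multiplication:
P^1 =
  0: [1/3, 1/12, 1/12, 1/2]
  1: [7/12, 1/6, 1/12, 1/6]
  2: [5/12, 1/12, 1/12, 5/12]
  3: [1/4, 1/2, 1/12, 1/6]
P^2 =
  0: [23/72, 43/144, 1/12, 43/144]
  1: [53/144, 1/6, 1/12, 55/144]
  2: [47/144, 19/72, 1/12, 47/144]
  3: [65/144, 7/36, 1/12, 13/48]
P^3 =
  0: [337/864, 67/288, 1/12, 127/432]
  1: [605/1728, 443/1728, 1/12, 67/216]
  2: [655/1728, 139/576, 1/12, 8/27]
  3: [211/576, 367/1728, 1/12, 73/216]
P^4 =
  0: [3877/10368, 2335/10368, 1/12, 823/2592]
  1: [7849/20736, 539/2304, 1/12, 1577/5184]
  2: [7795/20736, 4705/20736, 1/12, 1627/5184]
  3: [7573/20736, 5015/20736, 1/12, 535/1728]
P^5 =
  0: [46049/124416, 9721/41472, 1/12, 9709/31104]
  1: [92917/248832, 57127/248832, 1/12, 19513/62208]
  2: [92279/248832, 19327/82944, 1/12, 19459/62208]
  3: [31099/82944, 57851/248832, 1/12, 19237/62208]

(P^5)[2 -> 1] = 19327/82944

Answer: 19327/82944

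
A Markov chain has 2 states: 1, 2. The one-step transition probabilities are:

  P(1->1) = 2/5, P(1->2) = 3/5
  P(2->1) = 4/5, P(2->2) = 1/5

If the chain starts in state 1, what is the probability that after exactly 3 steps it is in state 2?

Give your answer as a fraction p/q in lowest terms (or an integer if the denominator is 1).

Answer: 57/125

Derivation:
Computing P^3 by repeated multiplication:
P^1 =
  1: [2/5, 3/5]
  2: [4/5, 1/5]
P^2 =
  1: [16/25, 9/25]
  2: [12/25, 13/25]
P^3 =
  1: [68/125, 57/125]
  2: [76/125, 49/125]

(P^3)[1 -> 2] = 57/125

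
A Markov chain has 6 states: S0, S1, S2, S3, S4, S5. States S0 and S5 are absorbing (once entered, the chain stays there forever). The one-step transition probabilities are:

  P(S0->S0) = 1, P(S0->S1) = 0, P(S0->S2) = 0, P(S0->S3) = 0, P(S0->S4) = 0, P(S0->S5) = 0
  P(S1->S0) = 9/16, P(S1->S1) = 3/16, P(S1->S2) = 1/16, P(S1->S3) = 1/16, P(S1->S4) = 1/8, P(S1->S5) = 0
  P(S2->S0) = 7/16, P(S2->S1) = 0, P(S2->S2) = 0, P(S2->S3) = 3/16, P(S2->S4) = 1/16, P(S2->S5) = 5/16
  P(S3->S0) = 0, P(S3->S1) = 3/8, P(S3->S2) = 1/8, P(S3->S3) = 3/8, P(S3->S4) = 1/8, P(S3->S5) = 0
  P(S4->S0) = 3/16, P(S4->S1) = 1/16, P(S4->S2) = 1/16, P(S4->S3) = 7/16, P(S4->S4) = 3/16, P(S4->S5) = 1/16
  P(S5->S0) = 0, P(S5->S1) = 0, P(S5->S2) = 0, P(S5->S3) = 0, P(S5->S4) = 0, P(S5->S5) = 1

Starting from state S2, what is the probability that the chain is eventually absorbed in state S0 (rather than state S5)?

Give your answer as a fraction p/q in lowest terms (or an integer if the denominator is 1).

Let a_i = P(absorbed in S0 | start in state i).
Boundary conditions: a_S0 = 1, a_S5 = 0.
For each transient state i, a_i = sum_j P(i->j) * a_j:
  a_S1 = 9/16*a_S0 + 3/16*a_S1 + 1/16*a_S2 + 1/16*a_S3 + 1/8*a_S4 + 0*a_S5
  a_S2 = 7/16*a_S0 + 0*a_S1 + 0*a_S2 + 3/16*a_S3 + 1/16*a_S4 + 5/16*a_S5
  a_S3 = 0*a_S0 + 3/8*a_S1 + 1/8*a_S2 + 3/8*a_S3 + 1/8*a_S4 + 0*a_S5
  a_S4 = 3/16*a_S0 + 1/16*a_S1 + 1/16*a_S2 + 7/16*a_S3 + 3/16*a_S4 + 1/16*a_S5

Substituting a_S0 = 1 and a_S5 = 0, rearrange to (I - Q) a = r where r[i] = P(i -> S0):
  [13/16, -1/16, -1/16, -1/8] . (a_S1, a_S2, a_S3, a_S4) = 9/16
  [0, 1, -3/16, -1/16] . (a_S1, a_S2, a_S3, a_S4) = 7/16
  [-3/8, -1/8, 5/8, -1/8] . (a_S1, a_S2, a_S3, a_S4) = 0
  [-1/16, -1/16, -7/16, 13/16] . (a_S1, a_S2, a_S3, a_S4) = 3/16

Solving yields:
  a_S1 = 9075/9734
  a_S2 = 6305/9734
  a_S3 = 4142/4867
  a_S4 = 3945/4867

Starting state is S2, so the absorption probability is a_S2 = 6305/9734.

Answer: 6305/9734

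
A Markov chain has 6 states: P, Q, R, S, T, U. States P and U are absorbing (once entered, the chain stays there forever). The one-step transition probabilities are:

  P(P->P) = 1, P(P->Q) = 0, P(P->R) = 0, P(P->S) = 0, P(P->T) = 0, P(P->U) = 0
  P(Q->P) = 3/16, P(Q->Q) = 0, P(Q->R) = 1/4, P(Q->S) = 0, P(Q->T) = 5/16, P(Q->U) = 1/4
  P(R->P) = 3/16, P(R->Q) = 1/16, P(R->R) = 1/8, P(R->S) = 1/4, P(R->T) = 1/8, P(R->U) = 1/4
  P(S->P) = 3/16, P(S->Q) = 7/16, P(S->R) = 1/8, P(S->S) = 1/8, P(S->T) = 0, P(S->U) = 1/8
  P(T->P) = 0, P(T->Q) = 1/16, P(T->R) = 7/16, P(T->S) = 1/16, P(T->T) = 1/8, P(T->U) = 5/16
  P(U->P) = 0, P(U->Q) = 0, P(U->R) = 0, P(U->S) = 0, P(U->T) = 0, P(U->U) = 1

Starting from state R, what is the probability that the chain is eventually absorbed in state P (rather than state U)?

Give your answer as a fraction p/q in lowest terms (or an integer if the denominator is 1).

Let a_i = P(absorbed in P | start in state i).
Boundary conditions: a_P = 1, a_U = 0.
For each transient state i, a_i = sum_j P(i->j) * a_j:
  a_Q = 3/16*a_P + 0*a_Q + 1/4*a_R + 0*a_S + 5/16*a_T + 1/4*a_U
  a_R = 3/16*a_P + 1/16*a_Q + 1/8*a_R + 1/4*a_S + 1/8*a_T + 1/4*a_U
  a_S = 3/16*a_P + 7/16*a_Q + 1/8*a_R + 1/8*a_S + 0*a_T + 1/8*a_U
  a_T = 0*a_P + 1/16*a_Q + 7/16*a_R + 1/16*a_S + 1/8*a_T + 5/16*a_U

Substituting a_P = 1 and a_U = 0, rearrange to (I - Q) a = r where r[i] = P(i -> P):
  [1, -1/4, 0, -5/16] . (a_Q, a_R, a_S, a_T) = 3/16
  [-1/16, 7/8, -1/4, -1/8] . (a_Q, a_R, a_S, a_T) = 3/16
  [-7/16, -1/8, 7/8, 0] . (a_Q, a_R, a_S, a_T) = 3/16
  [-1/16, -7/16, -1/16, 7/8] . (a_Q, a_R, a_S, a_T) = 0

Solving yields:
  a_Q = 6237/16741
  a_R = 6861/16741
  a_S = 7686/16741
  a_T = 4425/16741

Starting state is R, so the absorption probability is a_R = 6861/16741.

Answer: 6861/16741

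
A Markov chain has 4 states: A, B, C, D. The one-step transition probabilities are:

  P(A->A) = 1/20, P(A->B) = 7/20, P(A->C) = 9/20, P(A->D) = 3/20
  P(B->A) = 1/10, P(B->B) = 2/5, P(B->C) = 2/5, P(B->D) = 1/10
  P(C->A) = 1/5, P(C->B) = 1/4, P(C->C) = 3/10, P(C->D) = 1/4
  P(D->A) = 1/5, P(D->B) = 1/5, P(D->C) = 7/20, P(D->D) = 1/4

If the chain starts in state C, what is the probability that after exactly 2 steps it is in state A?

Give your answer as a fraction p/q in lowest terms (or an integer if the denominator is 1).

Answer: 29/200

Derivation:
Computing P^2 by repeated multiplication:
P^1 =
  A: [1/20, 7/20, 9/20, 3/20]
  B: [1/10, 2/5, 2/5, 1/10]
  C: [1/5, 1/4, 3/10, 1/4]
  D: [1/5, 1/5, 7/20, 1/4]
P^2 =
  A: [63/400, 3/10, 7/20, 77/400]
  B: [29/200, 63/200, 9/25, 9/50]
  C: [29/200, 59/200, 147/400, 77/400]
  D: [3/20, 23/80, 29/80, 1/5]

(P^2)[C -> A] = 29/200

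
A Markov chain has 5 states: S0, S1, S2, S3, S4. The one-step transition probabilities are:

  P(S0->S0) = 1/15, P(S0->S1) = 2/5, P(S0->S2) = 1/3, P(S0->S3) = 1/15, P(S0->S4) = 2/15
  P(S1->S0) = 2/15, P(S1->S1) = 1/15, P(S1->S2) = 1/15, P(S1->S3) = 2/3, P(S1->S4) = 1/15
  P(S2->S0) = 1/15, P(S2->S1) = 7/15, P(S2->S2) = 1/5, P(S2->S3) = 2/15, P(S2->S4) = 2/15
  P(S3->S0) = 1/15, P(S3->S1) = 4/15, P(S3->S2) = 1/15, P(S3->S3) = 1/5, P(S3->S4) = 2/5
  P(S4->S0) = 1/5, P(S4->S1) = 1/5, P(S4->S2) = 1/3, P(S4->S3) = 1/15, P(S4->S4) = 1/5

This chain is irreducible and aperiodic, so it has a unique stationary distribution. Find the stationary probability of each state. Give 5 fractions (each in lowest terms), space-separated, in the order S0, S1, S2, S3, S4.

Answer: 7661/69517 17524/69517 11993/69517 18402/69517 1991/9931

Derivation:
The stationary distribution satisfies pi = pi * P, i.e.:
  pi_S0 = 1/15*pi_S0 + 2/15*pi_S1 + 1/15*pi_S2 + 1/15*pi_S3 + 1/5*pi_S4
  pi_S1 = 2/5*pi_S0 + 1/15*pi_S1 + 7/15*pi_S2 + 4/15*pi_S3 + 1/5*pi_S4
  pi_S2 = 1/3*pi_S0 + 1/15*pi_S1 + 1/5*pi_S2 + 1/15*pi_S3 + 1/3*pi_S4
  pi_S3 = 1/15*pi_S0 + 2/3*pi_S1 + 2/15*pi_S2 + 1/5*pi_S3 + 1/15*pi_S4
  pi_S4 = 2/15*pi_S0 + 1/15*pi_S1 + 2/15*pi_S2 + 2/5*pi_S3 + 1/5*pi_S4
with normalization: pi_S0 + pi_S1 + pi_S2 + pi_S3 + pi_S4 = 1.

Using the first 4 balance equations plus normalization, the linear system A*pi = b is:
  [-14/15, 2/15, 1/15, 1/15, 1/5] . pi = 0
  [2/5, -14/15, 7/15, 4/15, 1/5] . pi = 0
  [1/3, 1/15, -4/5, 1/15, 1/3] . pi = 0
  [1/15, 2/3, 2/15, -4/5, 1/15] . pi = 0
  [1, 1, 1, 1, 1] . pi = 1

Solving yields:
  pi_S0 = 7661/69517
  pi_S1 = 17524/69517
  pi_S2 = 11993/69517
  pi_S3 = 18402/69517
  pi_S4 = 1991/9931

Verification (pi * P):
  7661/69517*1/15 + 17524/69517*2/15 + 11993/69517*1/15 + 18402/69517*1/15 + 1991/9931*1/5 = 7661/69517 = pi_S0  (ok)
  7661/69517*2/5 + 17524/69517*1/15 + 11993/69517*7/15 + 18402/69517*4/15 + 1991/9931*1/5 = 17524/69517 = pi_S1  (ok)
  7661/69517*1/3 + 17524/69517*1/15 + 11993/69517*1/5 + 18402/69517*1/15 + 1991/9931*1/3 = 11993/69517 = pi_S2  (ok)
  7661/69517*1/15 + 17524/69517*2/3 + 11993/69517*2/15 + 18402/69517*1/5 + 1991/9931*1/15 = 18402/69517 = pi_S3  (ok)
  7661/69517*2/15 + 17524/69517*1/15 + 11993/69517*2/15 + 18402/69517*2/5 + 1991/9931*1/5 = 1991/9931 = pi_S4  (ok)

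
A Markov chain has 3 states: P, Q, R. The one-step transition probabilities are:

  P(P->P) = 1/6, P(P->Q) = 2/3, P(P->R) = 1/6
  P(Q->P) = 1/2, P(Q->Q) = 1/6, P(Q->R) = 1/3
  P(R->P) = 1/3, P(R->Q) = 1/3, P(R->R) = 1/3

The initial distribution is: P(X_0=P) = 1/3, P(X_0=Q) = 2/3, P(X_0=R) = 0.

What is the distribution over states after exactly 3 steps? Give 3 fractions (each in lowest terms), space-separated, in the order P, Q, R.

Propagating the distribution step by step (d_{t+1} = d_t * P):
d_0 = (P=1/3, Q=2/3, R=0)
  d_1[P] = 1/3*1/6 + 2/3*1/2 + 0*1/3 = 7/18
  d_1[Q] = 1/3*2/3 + 2/3*1/6 + 0*1/3 = 1/3
  d_1[R] = 1/3*1/6 + 2/3*1/3 + 0*1/3 = 5/18
d_1 = (P=7/18, Q=1/3, R=5/18)
  d_2[P] = 7/18*1/6 + 1/3*1/2 + 5/18*1/3 = 35/108
  d_2[Q] = 7/18*2/3 + 1/3*1/6 + 5/18*1/3 = 11/27
  d_2[R] = 7/18*1/6 + 1/3*1/3 + 5/18*1/3 = 29/108
d_2 = (P=35/108, Q=11/27, R=29/108)
  d_3[P] = 35/108*1/6 + 11/27*1/2 + 29/108*1/3 = 25/72
  d_3[Q] = 35/108*2/3 + 11/27*1/6 + 29/108*1/3 = 121/324
  d_3[R] = 35/108*1/6 + 11/27*1/3 + 29/108*1/3 = 181/648
d_3 = (P=25/72, Q=121/324, R=181/648)

Answer: 25/72 121/324 181/648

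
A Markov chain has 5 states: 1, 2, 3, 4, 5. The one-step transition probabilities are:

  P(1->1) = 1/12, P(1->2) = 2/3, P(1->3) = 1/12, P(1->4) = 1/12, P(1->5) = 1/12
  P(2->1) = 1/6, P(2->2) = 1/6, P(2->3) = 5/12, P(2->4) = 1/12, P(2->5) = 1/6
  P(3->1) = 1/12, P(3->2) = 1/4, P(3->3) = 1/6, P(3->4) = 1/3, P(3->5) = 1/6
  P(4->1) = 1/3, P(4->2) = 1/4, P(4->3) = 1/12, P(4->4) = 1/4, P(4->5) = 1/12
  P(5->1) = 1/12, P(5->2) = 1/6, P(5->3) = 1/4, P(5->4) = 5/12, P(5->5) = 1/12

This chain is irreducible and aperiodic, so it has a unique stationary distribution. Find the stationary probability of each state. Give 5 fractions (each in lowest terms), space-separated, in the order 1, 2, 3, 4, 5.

The stationary distribution satisfies pi = pi * P, i.e.:
  pi_1 = 1/12*pi_1 + 1/6*pi_2 + 1/12*pi_3 + 1/3*pi_4 + 1/12*pi_5
  pi_2 = 2/3*pi_1 + 1/6*pi_2 + 1/4*pi_3 + 1/4*pi_4 + 1/6*pi_5
  pi_3 = 1/12*pi_1 + 5/12*pi_2 + 1/6*pi_3 + 1/12*pi_4 + 1/4*pi_5
  pi_4 = 1/12*pi_1 + 1/12*pi_2 + 1/3*pi_3 + 1/4*pi_4 + 5/12*pi_5
  pi_5 = 1/12*pi_1 + 1/6*pi_2 + 1/6*pi_3 + 1/12*pi_4 + 1/12*pi_5
with normalization: pi_1 + pi_2 + pi_3 + pi_4 + pi_5 = 1.

Using the first 4 balance equations plus normalization, the linear system A*pi = b is:
  [-11/12, 1/6, 1/12, 1/3, 1/12] . pi = 0
  [2/3, -5/6, 1/4, 1/4, 1/6] . pi = 0
  [1/12, 5/12, -5/6, 1/12, 1/4] . pi = 0
  [1/12, 1/12, 1/3, -3/4, 5/12] . pi = 0
  [1, 1, 1, 1, 1] . pi = 1

Solving yields:
  pi_1 = 2237/13925
  pi_2 = 788/2785
  pi_3 = 603/2785
  pi_4 = 2993/13925
  pi_5 = 348/2785

Verification (pi * P):
  2237/13925*1/12 + 788/2785*1/6 + 603/2785*1/12 + 2993/13925*1/3 + 348/2785*1/12 = 2237/13925 = pi_1  (ok)
  2237/13925*2/3 + 788/2785*1/6 + 603/2785*1/4 + 2993/13925*1/4 + 348/2785*1/6 = 788/2785 = pi_2  (ok)
  2237/13925*1/12 + 788/2785*5/12 + 603/2785*1/6 + 2993/13925*1/12 + 348/2785*1/4 = 603/2785 = pi_3  (ok)
  2237/13925*1/12 + 788/2785*1/12 + 603/2785*1/3 + 2993/13925*1/4 + 348/2785*5/12 = 2993/13925 = pi_4  (ok)
  2237/13925*1/12 + 788/2785*1/6 + 603/2785*1/6 + 2993/13925*1/12 + 348/2785*1/12 = 348/2785 = pi_5  (ok)

Answer: 2237/13925 788/2785 603/2785 2993/13925 348/2785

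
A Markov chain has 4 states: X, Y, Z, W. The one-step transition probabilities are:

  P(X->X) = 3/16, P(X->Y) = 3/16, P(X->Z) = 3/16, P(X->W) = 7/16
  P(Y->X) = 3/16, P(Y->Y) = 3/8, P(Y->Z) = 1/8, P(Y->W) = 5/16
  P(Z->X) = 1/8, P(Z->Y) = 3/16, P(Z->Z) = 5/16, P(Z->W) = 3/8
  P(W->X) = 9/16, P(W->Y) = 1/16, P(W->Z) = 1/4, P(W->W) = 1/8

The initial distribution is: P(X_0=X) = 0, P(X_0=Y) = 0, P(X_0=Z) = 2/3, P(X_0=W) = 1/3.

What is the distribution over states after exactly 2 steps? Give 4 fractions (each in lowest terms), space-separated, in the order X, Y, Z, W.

Propagating the distribution step by step (d_{t+1} = d_t * P):
d_0 = (X=0, Y=0, Z=2/3, W=1/3)
  d_1[X] = 0*3/16 + 0*3/16 + 2/3*1/8 + 1/3*9/16 = 13/48
  d_1[Y] = 0*3/16 + 0*3/8 + 2/3*3/16 + 1/3*1/16 = 7/48
  d_1[Z] = 0*3/16 + 0*1/8 + 2/3*5/16 + 1/3*1/4 = 7/24
  d_1[W] = 0*7/16 + 0*5/16 + 2/3*3/8 + 1/3*1/8 = 7/24
d_1 = (X=13/48, Y=7/48, Z=7/24, W=7/24)
  d_2[X] = 13/48*3/16 + 7/48*3/16 + 7/24*1/8 + 7/24*9/16 = 107/384
  d_2[Y] = 13/48*3/16 + 7/48*3/8 + 7/24*3/16 + 7/24*1/16 = 137/768
  d_2[Z] = 13/48*3/16 + 7/48*1/8 + 7/24*5/16 + 7/24*1/4 = 179/768
  d_2[W] = 13/48*7/16 + 7/48*5/16 + 7/24*3/8 + 7/24*1/8 = 119/384
d_2 = (X=107/384, Y=137/768, Z=179/768, W=119/384)

Answer: 107/384 137/768 179/768 119/384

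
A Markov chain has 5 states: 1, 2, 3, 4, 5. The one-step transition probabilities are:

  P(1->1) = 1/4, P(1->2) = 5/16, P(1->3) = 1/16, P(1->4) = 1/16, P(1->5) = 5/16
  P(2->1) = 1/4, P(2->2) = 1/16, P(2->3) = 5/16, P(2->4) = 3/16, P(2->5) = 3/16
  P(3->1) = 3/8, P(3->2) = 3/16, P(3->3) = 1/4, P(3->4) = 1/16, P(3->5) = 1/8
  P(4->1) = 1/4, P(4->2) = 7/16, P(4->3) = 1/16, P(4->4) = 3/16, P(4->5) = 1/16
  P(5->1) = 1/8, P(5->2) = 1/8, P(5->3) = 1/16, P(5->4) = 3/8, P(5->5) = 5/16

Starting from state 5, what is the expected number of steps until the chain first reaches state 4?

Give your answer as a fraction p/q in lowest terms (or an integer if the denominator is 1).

Answer: 5824/1411

Derivation:
Let h_i = expected steps to first reach 4 from state i.
Boundary: h_4 = 0.
First-step equations for the other states:
  h_1 = 1 + 1/4*h_1 + 5/16*h_2 + 1/16*h_3 + 1/16*h_4 + 5/16*h_5
  h_2 = 1 + 1/4*h_1 + 1/16*h_2 + 5/16*h_3 + 3/16*h_4 + 3/16*h_5
  h_3 = 1 + 3/8*h_1 + 3/16*h_2 + 1/4*h_3 + 1/16*h_4 + 1/8*h_5
  h_5 = 1 + 1/8*h_1 + 1/8*h_2 + 1/16*h_3 + 3/8*h_4 + 5/16*h_5

Substituting h_4 = 0 and rearranging gives the linear system (I - Q) h = 1:
  [3/4, -5/16, -1/16, -5/16] . (h_1, h_2, h_3, h_5) = 1
  [-1/4, 15/16, -5/16, -3/16] . (h_1, h_2, h_3, h_5) = 1
  [-3/8, -3/16, 3/4, -1/8] . (h_1, h_2, h_3, h_5) = 1
  [-1/8, -1/8, -1/16, 11/16] . (h_1, h_2, h_3, h_5) = 1

Solving yields:
  h_1 = 8348/1411
  h_2 = 7896/1411
  h_3 = 9000/1411
  h_5 = 5824/1411

Starting state is 5, so the expected hitting time is h_5 = 5824/1411.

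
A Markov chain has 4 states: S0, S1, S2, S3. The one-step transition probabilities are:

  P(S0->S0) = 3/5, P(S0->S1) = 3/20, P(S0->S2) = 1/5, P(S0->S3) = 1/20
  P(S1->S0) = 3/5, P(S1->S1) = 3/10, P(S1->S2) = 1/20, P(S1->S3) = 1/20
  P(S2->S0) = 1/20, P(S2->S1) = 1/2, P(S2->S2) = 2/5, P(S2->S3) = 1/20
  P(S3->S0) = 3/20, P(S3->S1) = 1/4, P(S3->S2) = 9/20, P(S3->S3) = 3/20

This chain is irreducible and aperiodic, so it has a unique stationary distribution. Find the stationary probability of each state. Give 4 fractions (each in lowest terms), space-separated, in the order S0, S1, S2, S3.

The stationary distribution satisfies pi = pi * P, i.e.:
  pi_S0 = 3/5*pi_S0 + 3/5*pi_S1 + 1/20*pi_S2 + 3/20*pi_S3
  pi_S1 = 3/20*pi_S0 + 3/10*pi_S1 + 1/2*pi_S2 + 1/4*pi_S3
  pi_S2 = 1/5*pi_S0 + 1/20*pi_S1 + 2/5*pi_S2 + 9/20*pi_S3
  pi_S3 = 1/20*pi_S0 + 1/20*pi_S1 + 1/20*pi_S2 + 3/20*pi_S3
with normalization: pi_S0 + pi_S1 + pi_S2 + pi_S3 = 1.

Using the first 3 balance equations plus normalization, the linear system A*pi = b is:
  [-2/5, 3/5, 1/20, 3/20] . pi = 0
  [3/20, -7/10, 1/2, 1/4] . pi = 0
  [1/5, 1/20, -3/5, 9/20] . pi = 0
  [1, 1, 1, 1] . pi = 1

Solving yields:
  pi_S0 = 2405/5274
  pi_S1 = 1435/5274
  pi_S2 = 1141/5274
  pi_S3 = 1/18

Verification (pi * P):
  2405/5274*3/5 + 1435/5274*3/5 + 1141/5274*1/20 + 1/18*3/20 = 2405/5274 = pi_S0  (ok)
  2405/5274*3/20 + 1435/5274*3/10 + 1141/5274*1/2 + 1/18*1/4 = 1435/5274 = pi_S1  (ok)
  2405/5274*1/5 + 1435/5274*1/20 + 1141/5274*2/5 + 1/18*9/20 = 1141/5274 = pi_S2  (ok)
  2405/5274*1/20 + 1435/5274*1/20 + 1141/5274*1/20 + 1/18*3/20 = 1/18 = pi_S3  (ok)

Answer: 2405/5274 1435/5274 1141/5274 1/18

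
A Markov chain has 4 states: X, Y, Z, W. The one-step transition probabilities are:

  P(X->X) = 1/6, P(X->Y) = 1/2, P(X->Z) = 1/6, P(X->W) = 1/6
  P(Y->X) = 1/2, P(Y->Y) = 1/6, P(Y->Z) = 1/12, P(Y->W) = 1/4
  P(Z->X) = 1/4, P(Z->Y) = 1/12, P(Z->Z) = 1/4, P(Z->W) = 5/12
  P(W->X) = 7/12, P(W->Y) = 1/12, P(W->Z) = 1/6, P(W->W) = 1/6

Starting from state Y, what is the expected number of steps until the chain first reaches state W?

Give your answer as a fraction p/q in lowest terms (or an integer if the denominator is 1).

Answer: 489/119

Derivation:
Let h_i = expected steps to first reach W from state i.
Boundary: h_W = 0.
First-step equations for the other states:
  h_X = 1 + 1/6*h_X + 1/2*h_Y + 1/6*h_Z + 1/6*h_W
  h_Y = 1 + 1/2*h_X + 1/6*h_Y + 1/12*h_Z + 1/4*h_W
  h_Z = 1 + 1/4*h_X + 1/12*h_Y + 1/4*h_Z + 5/12*h_W

Substituting h_W = 0 and rearranging gives the linear system (I - Q) h = 1:
  [5/6, -1/2, -1/6] . (h_X, h_Y, h_Z) = 1
  [-1/2, 5/6, -1/12] . (h_X, h_Y, h_Z) = 1
  [-1/4, -1/12, 3/4] . (h_X, h_Y, h_Z) = 1

Solving yields:
  h_X = 513/119
  h_Y = 489/119
  h_Z = 384/119

Starting state is Y, so the expected hitting time is h_Y = 489/119.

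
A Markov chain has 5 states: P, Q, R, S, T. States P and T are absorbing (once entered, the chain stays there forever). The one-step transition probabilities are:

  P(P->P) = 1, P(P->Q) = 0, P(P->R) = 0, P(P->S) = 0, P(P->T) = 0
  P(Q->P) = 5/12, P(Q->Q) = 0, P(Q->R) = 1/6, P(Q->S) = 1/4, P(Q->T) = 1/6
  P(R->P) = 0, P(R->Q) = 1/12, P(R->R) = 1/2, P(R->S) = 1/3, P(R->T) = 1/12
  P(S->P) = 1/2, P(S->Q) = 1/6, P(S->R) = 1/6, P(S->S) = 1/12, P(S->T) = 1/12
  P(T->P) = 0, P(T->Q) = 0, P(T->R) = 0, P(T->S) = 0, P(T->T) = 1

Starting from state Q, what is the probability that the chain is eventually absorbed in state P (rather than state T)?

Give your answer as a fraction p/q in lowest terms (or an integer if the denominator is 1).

Let a_i = P(absorbed in P | start in state i).
Boundary conditions: a_P = 1, a_T = 0.
For each transient state i, a_i = sum_j P(i->j) * a_j:
  a_Q = 5/12*a_P + 0*a_Q + 1/6*a_R + 1/4*a_S + 1/6*a_T
  a_R = 0*a_P + 1/12*a_Q + 1/2*a_R + 1/3*a_S + 1/12*a_T
  a_S = 1/2*a_P + 1/6*a_Q + 1/6*a_R + 1/12*a_S + 1/12*a_T

Substituting a_P = 1 and a_T = 0, rearrange to (I - Q) a = r where r[i] = P(i -> P):
  [1, -1/6, -1/4] . (a_Q, a_R, a_S) = 5/12
  [-1/12, 1/2, -1/3] . (a_Q, a_R, a_S) = 0
  [-1/6, -1/6, 11/12] . (a_Q, a_R, a_S) = 1/2

Solving yields:
  a_Q = 223/308
  a_R = 401/616
  a_S = 35/44

Starting state is Q, so the absorption probability is a_Q = 223/308.

Answer: 223/308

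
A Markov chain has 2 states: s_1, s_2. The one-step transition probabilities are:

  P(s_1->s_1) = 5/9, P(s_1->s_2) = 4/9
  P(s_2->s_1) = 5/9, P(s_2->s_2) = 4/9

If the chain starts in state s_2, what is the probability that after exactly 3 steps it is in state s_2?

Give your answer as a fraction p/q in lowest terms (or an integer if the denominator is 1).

Answer: 4/9

Derivation:
Computing P^3 by repeated multiplication:
P^1 =
  s_1: [5/9, 4/9]
  s_2: [5/9, 4/9]
P^2 =
  s_1: [5/9, 4/9]
  s_2: [5/9, 4/9]
P^3 =
  s_1: [5/9, 4/9]
  s_2: [5/9, 4/9]

(P^3)[s_2 -> s_2] = 4/9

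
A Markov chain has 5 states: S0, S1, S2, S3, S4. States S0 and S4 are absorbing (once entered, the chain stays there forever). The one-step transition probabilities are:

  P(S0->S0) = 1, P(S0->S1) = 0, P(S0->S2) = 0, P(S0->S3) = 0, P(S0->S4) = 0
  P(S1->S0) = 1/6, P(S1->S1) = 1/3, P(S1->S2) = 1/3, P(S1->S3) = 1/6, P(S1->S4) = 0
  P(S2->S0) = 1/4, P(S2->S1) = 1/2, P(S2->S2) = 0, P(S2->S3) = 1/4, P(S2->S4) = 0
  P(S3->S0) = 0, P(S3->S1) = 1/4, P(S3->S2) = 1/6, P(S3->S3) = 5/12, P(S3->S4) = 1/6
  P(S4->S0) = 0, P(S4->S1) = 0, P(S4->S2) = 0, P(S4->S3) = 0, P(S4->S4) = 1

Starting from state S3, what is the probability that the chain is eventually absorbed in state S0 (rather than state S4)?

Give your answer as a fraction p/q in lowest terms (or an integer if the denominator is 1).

Answer: 5/9

Derivation:
Let a_i = P(absorbed in S0 | start in state i).
Boundary conditions: a_S0 = 1, a_S4 = 0.
For each transient state i, a_i = sum_j P(i->j) * a_j:
  a_S1 = 1/6*a_S0 + 1/3*a_S1 + 1/3*a_S2 + 1/6*a_S3 + 0*a_S4
  a_S2 = 1/4*a_S0 + 1/2*a_S1 + 0*a_S2 + 1/4*a_S3 + 0*a_S4
  a_S3 = 0*a_S0 + 1/4*a_S1 + 1/6*a_S2 + 5/12*a_S3 + 1/6*a_S4

Substituting a_S0 = 1 and a_S4 = 0, rearrange to (I - Q) a = r where r[i] = P(i -> S0):
  [2/3, -1/3, -1/6] . (a_S1, a_S2, a_S3) = 1/6
  [-1/2, 1, -1/4] . (a_S1, a_S2, a_S3) = 1/4
  [-1/4, -1/6, 7/12] . (a_S1, a_S2, a_S3) = 0

Solving yields:
  a_S1 = 7/9
  a_S2 = 7/9
  a_S3 = 5/9

Starting state is S3, so the absorption probability is a_S3 = 5/9.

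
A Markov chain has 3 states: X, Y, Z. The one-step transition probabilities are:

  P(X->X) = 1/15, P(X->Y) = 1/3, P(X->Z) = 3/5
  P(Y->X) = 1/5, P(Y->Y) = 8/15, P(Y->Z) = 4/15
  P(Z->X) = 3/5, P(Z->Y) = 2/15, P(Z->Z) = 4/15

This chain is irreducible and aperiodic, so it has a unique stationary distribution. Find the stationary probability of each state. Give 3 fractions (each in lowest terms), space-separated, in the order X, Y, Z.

Answer: 23/75 73/225 83/225

Derivation:
The stationary distribution satisfies pi = pi * P, i.e.:
  pi_X = 1/15*pi_X + 1/5*pi_Y + 3/5*pi_Z
  pi_Y = 1/3*pi_X + 8/15*pi_Y + 2/15*pi_Z
  pi_Z = 3/5*pi_X + 4/15*pi_Y + 4/15*pi_Z
with normalization: pi_X + pi_Y + pi_Z = 1.

Using the first 2 balance equations plus normalization, the linear system A*pi = b is:
  [-14/15, 1/5, 3/5] . pi = 0
  [1/3, -7/15, 2/15] . pi = 0
  [1, 1, 1] . pi = 1

Solving yields:
  pi_X = 23/75
  pi_Y = 73/225
  pi_Z = 83/225

Verification (pi * P):
  23/75*1/15 + 73/225*1/5 + 83/225*3/5 = 23/75 = pi_X  (ok)
  23/75*1/3 + 73/225*8/15 + 83/225*2/15 = 73/225 = pi_Y  (ok)
  23/75*3/5 + 73/225*4/15 + 83/225*4/15 = 83/225 = pi_Z  (ok)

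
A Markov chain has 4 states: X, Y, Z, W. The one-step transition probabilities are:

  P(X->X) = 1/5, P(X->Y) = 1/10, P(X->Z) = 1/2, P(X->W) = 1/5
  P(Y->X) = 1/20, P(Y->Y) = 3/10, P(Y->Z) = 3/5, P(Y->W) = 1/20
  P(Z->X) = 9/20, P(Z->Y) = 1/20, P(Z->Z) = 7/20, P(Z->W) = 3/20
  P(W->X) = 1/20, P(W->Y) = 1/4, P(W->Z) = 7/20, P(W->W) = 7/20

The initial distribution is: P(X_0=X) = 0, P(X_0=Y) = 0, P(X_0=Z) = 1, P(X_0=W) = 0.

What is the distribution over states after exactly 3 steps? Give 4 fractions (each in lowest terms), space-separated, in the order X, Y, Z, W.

Answer: 417/1600 1049/8000 3339/8000 1527/8000

Derivation:
Propagating the distribution step by step (d_{t+1} = d_t * P):
d_0 = (X=0, Y=0, Z=1, W=0)
  d_1[X] = 0*1/5 + 0*1/20 + 1*9/20 + 0*1/20 = 9/20
  d_1[Y] = 0*1/10 + 0*3/10 + 1*1/20 + 0*1/4 = 1/20
  d_1[Z] = 0*1/2 + 0*3/5 + 1*7/20 + 0*7/20 = 7/20
  d_1[W] = 0*1/5 + 0*1/20 + 1*3/20 + 0*7/20 = 3/20
d_1 = (X=9/20, Y=1/20, Z=7/20, W=3/20)
  d_2[X] = 9/20*1/5 + 1/20*1/20 + 7/20*9/20 + 3/20*1/20 = 103/400
  d_2[Y] = 9/20*1/10 + 1/20*3/10 + 7/20*1/20 + 3/20*1/4 = 23/200
  d_2[Z] = 9/20*1/2 + 1/20*3/5 + 7/20*7/20 + 3/20*7/20 = 43/100
  d_2[W] = 9/20*1/5 + 1/20*1/20 + 7/20*3/20 + 3/20*7/20 = 79/400
d_2 = (X=103/400, Y=23/200, Z=43/100, W=79/400)
  d_3[X] = 103/400*1/5 + 23/200*1/20 + 43/100*9/20 + 79/400*1/20 = 417/1600
  d_3[Y] = 103/400*1/10 + 23/200*3/10 + 43/100*1/20 + 79/400*1/4 = 1049/8000
  d_3[Z] = 103/400*1/2 + 23/200*3/5 + 43/100*7/20 + 79/400*7/20 = 3339/8000
  d_3[W] = 103/400*1/5 + 23/200*1/20 + 43/100*3/20 + 79/400*7/20 = 1527/8000
d_3 = (X=417/1600, Y=1049/8000, Z=3339/8000, W=1527/8000)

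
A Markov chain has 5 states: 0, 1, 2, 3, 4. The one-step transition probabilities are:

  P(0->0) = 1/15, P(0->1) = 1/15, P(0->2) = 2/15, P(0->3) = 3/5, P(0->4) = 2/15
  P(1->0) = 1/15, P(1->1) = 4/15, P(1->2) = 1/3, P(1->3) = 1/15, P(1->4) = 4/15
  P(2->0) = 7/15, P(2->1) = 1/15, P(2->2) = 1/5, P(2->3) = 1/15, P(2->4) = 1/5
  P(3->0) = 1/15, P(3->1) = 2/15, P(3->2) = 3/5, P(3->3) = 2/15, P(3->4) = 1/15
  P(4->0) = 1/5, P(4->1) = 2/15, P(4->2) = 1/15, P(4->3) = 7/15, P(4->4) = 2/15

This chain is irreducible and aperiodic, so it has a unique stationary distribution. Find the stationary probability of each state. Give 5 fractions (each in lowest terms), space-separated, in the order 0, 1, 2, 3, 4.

Answer: 6683/33466 1954/16733 9445/33466 16751/66932 10109/66932

Derivation:
The stationary distribution satisfies pi = pi * P, i.e.:
  pi_0 = 1/15*pi_0 + 1/15*pi_1 + 7/15*pi_2 + 1/15*pi_3 + 1/5*pi_4
  pi_1 = 1/15*pi_0 + 4/15*pi_1 + 1/15*pi_2 + 2/15*pi_3 + 2/15*pi_4
  pi_2 = 2/15*pi_0 + 1/3*pi_1 + 1/5*pi_2 + 3/5*pi_3 + 1/15*pi_4
  pi_3 = 3/5*pi_0 + 1/15*pi_1 + 1/15*pi_2 + 2/15*pi_3 + 7/15*pi_4
  pi_4 = 2/15*pi_0 + 4/15*pi_1 + 1/5*pi_2 + 1/15*pi_3 + 2/15*pi_4
with normalization: pi_0 + pi_1 + pi_2 + pi_3 + pi_4 = 1.

Using the first 4 balance equations plus normalization, the linear system A*pi = b is:
  [-14/15, 1/15, 7/15, 1/15, 1/5] . pi = 0
  [1/15, -11/15, 1/15, 2/15, 2/15] . pi = 0
  [2/15, 1/3, -4/5, 3/5, 1/15] . pi = 0
  [3/5, 1/15, 1/15, -13/15, 7/15] . pi = 0
  [1, 1, 1, 1, 1] . pi = 1

Solving yields:
  pi_0 = 6683/33466
  pi_1 = 1954/16733
  pi_2 = 9445/33466
  pi_3 = 16751/66932
  pi_4 = 10109/66932

Verification (pi * P):
  6683/33466*1/15 + 1954/16733*1/15 + 9445/33466*7/15 + 16751/66932*1/15 + 10109/66932*1/5 = 6683/33466 = pi_0  (ok)
  6683/33466*1/15 + 1954/16733*4/15 + 9445/33466*1/15 + 16751/66932*2/15 + 10109/66932*2/15 = 1954/16733 = pi_1  (ok)
  6683/33466*2/15 + 1954/16733*1/3 + 9445/33466*1/5 + 16751/66932*3/5 + 10109/66932*1/15 = 9445/33466 = pi_2  (ok)
  6683/33466*3/5 + 1954/16733*1/15 + 9445/33466*1/15 + 16751/66932*2/15 + 10109/66932*7/15 = 16751/66932 = pi_3  (ok)
  6683/33466*2/15 + 1954/16733*4/15 + 9445/33466*1/5 + 16751/66932*1/15 + 10109/66932*2/15 = 10109/66932 = pi_4  (ok)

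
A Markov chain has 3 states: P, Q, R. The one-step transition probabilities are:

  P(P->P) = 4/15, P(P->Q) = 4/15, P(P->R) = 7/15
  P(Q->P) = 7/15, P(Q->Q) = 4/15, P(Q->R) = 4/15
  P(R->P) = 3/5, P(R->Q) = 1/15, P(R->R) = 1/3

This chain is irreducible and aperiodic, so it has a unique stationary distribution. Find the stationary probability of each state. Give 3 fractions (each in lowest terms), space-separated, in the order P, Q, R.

The stationary distribution satisfies pi = pi * P, i.e.:
  pi_P = 4/15*pi_P + 7/15*pi_Q + 3/5*pi_R
  pi_Q = 4/15*pi_P + 4/15*pi_Q + 1/15*pi_R
  pi_R = 7/15*pi_P + 4/15*pi_Q + 1/3*pi_R
with normalization: pi_P + pi_Q + pi_R = 1.

Using the first 2 balance equations plus normalization, the linear system A*pi = b is:
  [-11/15, 7/15, 3/5] . pi = 0
  [4/15, -11/15, 1/15] . pi = 0
  [1, 1, 1] . pi = 1

Solving yields:
  pi_P = 53/123
  pi_Q = 47/246
  pi_R = 31/82

Verification (pi * P):
  53/123*4/15 + 47/246*7/15 + 31/82*3/5 = 53/123 = pi_P  (ok)
  53/123*4/15 + 47/246*4/15 + 31/82*1/15 = 47/246 = pi_Q  (ok)
  53/123*7/15 + 47/246*4/15 + 31/82*1/3 = 31/82 = pi_R  (ok)

Answer: 53/123 47/246 31/82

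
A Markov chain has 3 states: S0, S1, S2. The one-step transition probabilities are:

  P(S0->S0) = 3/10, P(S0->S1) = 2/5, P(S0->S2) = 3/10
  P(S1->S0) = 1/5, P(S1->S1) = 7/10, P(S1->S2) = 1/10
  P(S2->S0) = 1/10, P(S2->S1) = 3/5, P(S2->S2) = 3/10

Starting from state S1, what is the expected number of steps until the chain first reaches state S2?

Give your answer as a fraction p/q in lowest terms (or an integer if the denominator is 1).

Answer: 90/13

Derivation:
Let h_i = expected steps to first reach S2 from state i.
Boundary: h_S2 = 0.
First-step equations for the other states:
  h_S0 = 1 + 3/10*h_S0 + 2/5*h_S1 + 3/10*h_S2
  h_S1 = 1 + 1/5*h_S0 + 7/10*h_S1 + 1/10*h_S2

Substituting h_S2 = 0 and rearranging gives the linear system (I - Q) h = 1:
  [7/10, -2/5] . (h_S0, h_S1) = 1
  [-1/5, 3/10] . (h_S0, h_S1) = 1

Solving yields:
  h_S0 = 70/13
  h_S1 = 90/13

Starting state is S1, so the expected hitting time is h_S1 = 90/13.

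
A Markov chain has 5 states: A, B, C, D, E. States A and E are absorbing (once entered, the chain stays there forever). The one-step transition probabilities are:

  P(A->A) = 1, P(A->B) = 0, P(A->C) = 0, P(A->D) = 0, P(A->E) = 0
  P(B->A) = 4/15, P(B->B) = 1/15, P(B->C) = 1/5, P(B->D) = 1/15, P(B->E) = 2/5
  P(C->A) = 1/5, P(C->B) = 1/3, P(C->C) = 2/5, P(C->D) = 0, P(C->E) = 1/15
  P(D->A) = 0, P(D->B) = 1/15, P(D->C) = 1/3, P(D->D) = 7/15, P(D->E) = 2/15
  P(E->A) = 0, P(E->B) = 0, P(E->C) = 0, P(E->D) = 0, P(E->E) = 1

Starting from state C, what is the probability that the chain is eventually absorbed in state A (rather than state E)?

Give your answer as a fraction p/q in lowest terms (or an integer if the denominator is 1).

Answer: 493/854

Derivation:
Let a_i = P(absorbed in A | start in state i).
Boundary conditions: a_A = 1, a_E = 0.
For each transient state i, a_i = sum_j P(i->j) * a_j:
  a_B = 4/15*a_A + 1/15*a_B + 1/5*a_C + 1/15*a_D + 2/5*a_E
  a_C = 1/5*a_A + 1/3*a_B + 2/5*a_C + 0*a_D + 1/15*a_E
  a_D = 0*a_A + 1/15*a_B + 1/3*a_C + 7/15*a_D + 2/15*a_E

Substituting a_A = 1 and a_E = 0, rearrange to (I - Q) a = r where r[i] = P(i -> A):
  [14/15, -1/5, -1/15] . (a_B, a_C, a_D) = 4/15
  [-1/3, 3/5, 0] . (a_B, a_C, a_D) = 1/5
  [-1/15, -1/3, 8/15] . (a_B, a_C, a_D) = 0

Solving yields:
  a_B = 375/854
  a_C = 493/854
  a_D = 355/854

Starting state is C, so the absorption probability is a_C = 493/854.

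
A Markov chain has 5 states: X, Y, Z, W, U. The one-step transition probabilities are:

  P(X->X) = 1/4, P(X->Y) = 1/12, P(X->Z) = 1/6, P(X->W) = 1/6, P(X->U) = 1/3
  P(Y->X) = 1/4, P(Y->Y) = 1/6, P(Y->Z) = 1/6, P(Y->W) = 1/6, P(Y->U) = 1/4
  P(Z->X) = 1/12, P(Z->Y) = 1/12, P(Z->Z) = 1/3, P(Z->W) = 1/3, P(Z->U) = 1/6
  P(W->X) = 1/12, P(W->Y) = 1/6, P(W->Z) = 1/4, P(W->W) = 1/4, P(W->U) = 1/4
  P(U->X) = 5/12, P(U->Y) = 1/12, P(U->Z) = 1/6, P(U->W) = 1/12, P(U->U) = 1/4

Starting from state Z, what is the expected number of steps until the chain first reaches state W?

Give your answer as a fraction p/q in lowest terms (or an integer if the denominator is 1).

Answer: 6732/1523

Derivation:
Let h_i = expected steps to first reach W from state i.
Boundary: h_W = 0.
First-step equations for the other states:
  h_X = 1 + 1/4*h_X + 1/12*h_Y + 1/6*h_Z + 1/6*h_W + 1/3*h_U
  h_Y = 1 + 1/4*h_X + 1/6*h_Y + 1/6*h_Z + 1/6*h_W + 1/4*h_U
  h_Z = 1 + 1/12*h_X + 1/12*h_Y + 1/3*h_Z + 1/3*h_W + 1/6*h_U
  h_U = 1 + 5/12*h_X + 1/12*h_Y + 1/6*h_Z + 1/12*h_W + 1/4*h_U

Substituting h_W = 0 and rearranging gives the linear system (I - Q) h = 1:
  [3/4, -1/12, -1/6, -1/3] . (h_X, h_Y, h_Z, h_U) = 1
  [-1/4, 5/6, -1/6, -1/4] . (h_X, h_Y, h_Z, h_U) = 1
  [-1/12, -1/12, 2/3, -1/6] . (h_X, h_Y, h_Z, h_U) = 1
  [-5/12, -1/12, -1/6, 3/4] . (h_X, h_Y, h_Z, h_U) = 1

Solving yields:
  h_X = 8580/1523
  h_Y = 8520/1523
  h_Z = 6732/1523
  h_U = 9240/1523

Starting state is Z, so the expected hitting time is h_Z = 6732/1523.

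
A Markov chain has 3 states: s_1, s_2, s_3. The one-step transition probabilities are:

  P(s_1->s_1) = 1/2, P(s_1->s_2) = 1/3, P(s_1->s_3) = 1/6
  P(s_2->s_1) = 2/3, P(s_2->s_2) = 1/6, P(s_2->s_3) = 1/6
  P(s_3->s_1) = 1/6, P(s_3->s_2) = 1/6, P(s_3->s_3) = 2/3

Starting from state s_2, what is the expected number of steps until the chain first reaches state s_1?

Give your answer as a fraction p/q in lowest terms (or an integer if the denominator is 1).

Answer: 2

Derivation:
Let h_i = expected steps to first reach s_1 from state i.
Boundary: h_s_1 = 0.
First-step equations for the other states:
  h_s_2 = 1 + 2/3*h_s_1 + 1/6*h_s_2 + 1/6*h_s_3
  h_s_3 = 1 + 1/6*h_s_1 + 1/6*h_s_2 + 2/3*h_s_3

Substituting h_s_1 = 0 and rearranging gives the linear system (I - Q) h = 1:
  [5/6, -1/6] . (h_s_2, h_s_3) = 1
  [-1/6, 1/3] . (h_s_2, h_s_3) = 1

Solving yields:
  h_s_2 = 2
  h_s_3 = 4

Starting state is s_2, so the expected hitting time is h_s_2 = 2.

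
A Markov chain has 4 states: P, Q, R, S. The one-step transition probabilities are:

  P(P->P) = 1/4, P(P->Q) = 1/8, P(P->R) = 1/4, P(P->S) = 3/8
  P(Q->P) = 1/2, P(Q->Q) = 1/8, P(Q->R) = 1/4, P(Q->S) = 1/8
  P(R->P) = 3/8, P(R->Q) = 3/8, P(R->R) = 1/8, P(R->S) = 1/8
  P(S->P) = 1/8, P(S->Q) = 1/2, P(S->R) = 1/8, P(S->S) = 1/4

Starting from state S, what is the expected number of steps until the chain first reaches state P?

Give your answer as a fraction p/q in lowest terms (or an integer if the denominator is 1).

Let h_i = expected steps to first reach P from state i.
Boundary: h_P = 0.
First-step equations for the other states:
  h_Q = 1 + 1/2*h_P + 1/8*h_Q + 1/4*h_R + 1/8*h_S
  h_R = 1 + 3/8*h_P + 3/8*h_Q + 1/8*h_R + 1/8*h_S
  h_S = 1 + 1/8*h_P + 1/2*h_Q + 1/8*h_R + 1/4*h_S

Substituting h_P = 0 and rearranging gives the linear system (I - Q) h = 1:
  [7/8, -1/4, -1/8] . (h_Q, h_R, h_S) = 1
  [-3/8, 7/8, -1/8] . (h_Q, h_R, h_S) = 1
  [-1/2, -1/8, 3/4] . (h_Q, h_R, h_S) = 1

Solving yields:
  h_Q = 126/53
  h_R = 140/53
  h_S = 178/53

Starting state is S, so the expected hitting time is h_S = 178/53.

Answer: 178/53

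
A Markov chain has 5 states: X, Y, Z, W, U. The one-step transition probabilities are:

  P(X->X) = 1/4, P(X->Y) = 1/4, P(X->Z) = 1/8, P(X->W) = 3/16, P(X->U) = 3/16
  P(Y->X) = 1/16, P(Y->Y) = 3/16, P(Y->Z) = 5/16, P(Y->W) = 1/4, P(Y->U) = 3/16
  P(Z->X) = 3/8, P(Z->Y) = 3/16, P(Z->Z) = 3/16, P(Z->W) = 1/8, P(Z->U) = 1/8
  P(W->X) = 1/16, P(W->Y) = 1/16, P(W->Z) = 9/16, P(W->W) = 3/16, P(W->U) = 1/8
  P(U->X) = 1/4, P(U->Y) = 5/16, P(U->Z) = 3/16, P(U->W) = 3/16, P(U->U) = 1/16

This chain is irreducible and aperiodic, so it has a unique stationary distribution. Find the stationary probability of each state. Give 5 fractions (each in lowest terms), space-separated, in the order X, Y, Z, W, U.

The stationary distribution satisfies pi = pi * P, i.e.:
  pi_X = 1/4*pi_X + 1/16*pi_Y + 3/8*pi_Z + 1/16*pi_W + 1/4*pi_U
  pi_Y = 1/4*pi_X + 3/16*pi_Y + 3/16*pi_Z + 1/16*pi_W + 5/16*pi_U
  pi_Z = 1/8*pi_X + 5/16*pi_Y + 3/16*pi_Z + 9/16*pi_W + 3/16*pi_U
  pi_W = 3/16*pi_X + 1/4*pi_Y + 1/8*pi_Z + 3/16*pi_W + 3/16*pi_U
  pi_U = 3/16*pi_X + 3/16*pi_Y + 1/8*pi_Z + 1/8*pi_W + 1/16*pi_U
with normalization: pi_X + pi_Y + pi_Z + pi_W + pi_U = 1.

Using the first 4 balance equations plus normalization, the linear system A*pi = b is:
  [-3/4, 1/16, 3/8, 1/16, 1/4] . pi = 0
  [1/4, -13/16, 3/16, 1/16, 5/16] . pi = 0
  [1/8, 5/16, -13/16, 9/16, 3/16] . pi = 0
  [3/16, 1/4, 1/8, -13/16, 3/16] . pi = 0
  [1, 1, 1, 1, 1] . pi = 1

Solving yields:
  pi_X = 2059/9693
  pi_Y = 632/3231
  pi_Z = 2591/9693
  pi_W = 1774/9693
  pi_U = 1373/9693

Verification (pi * P):
  2059/9693*1/4 + 632/3231*1/16 + 2591/9693*3/8 + 1774/9693*1/16 + 1373/9693*1/4 = 2059/9693 = pi_X  (ok)
  2059/9693*1/4 + 632/3231*3/16 + 2591/9693*3/16 + 1774/9693*1/16 + 1373/9693*5/16 = 632/3231 = pi_Y  (ok)
  2059/9693*1/8 + 632/3231*5/16 + 2591/9693*3/16 + 1774/9693*9/16 + 1373/9693*3/16 = 2591/9693 = pi_Z  (ok)
  2059/9693*3/16 + 632/3231*1/4 + 2591/9693*1/8 + 1774/9693*3/16 + 1373/9693*3/16 = 1774/9693 = pi_W  (ok)
  2059/9693*3/16 + 632/3231*3/16 + 2591/9693*1/8 + 1774/9693*1/8 + 1373/9693*1/16 = 1373/9693 = pi_U  (ok)

Answer: 2059/9693 632/3231 2591/9693 1774/9693 1373/9693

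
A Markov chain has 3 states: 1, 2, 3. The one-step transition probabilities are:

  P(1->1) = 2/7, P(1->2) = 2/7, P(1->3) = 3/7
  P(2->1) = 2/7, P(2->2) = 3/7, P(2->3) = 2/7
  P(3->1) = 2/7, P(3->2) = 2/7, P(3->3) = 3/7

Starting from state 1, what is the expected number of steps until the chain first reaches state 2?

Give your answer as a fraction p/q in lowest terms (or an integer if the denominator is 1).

Answer: 7/2

Derivation:
Let h_i = expected steps to first reach 2 from state i.
Boundary: h_2 = 0.
First-step equations for the other states:
  h_1 = 1 + 2/7*h_1 + 2/7*h_2 + 3/7*h_3
  h_3 = 1 + 2/7*h_1 + 2/7*h_2 + 3/7*h_3

Substituting h_2 = 0 and rearranging gives the linear system (I - Q) h = 1:
  [5/7, -3/7] . (h_1, h_3) = 1
  [-2/7, 4/7] . (h_1, h_3) = 1

Solving yields:
  h_1 = 7/2
  h_3 = 7/2

Starting state is 1, so the expected hitting time is h_1 = 7/2.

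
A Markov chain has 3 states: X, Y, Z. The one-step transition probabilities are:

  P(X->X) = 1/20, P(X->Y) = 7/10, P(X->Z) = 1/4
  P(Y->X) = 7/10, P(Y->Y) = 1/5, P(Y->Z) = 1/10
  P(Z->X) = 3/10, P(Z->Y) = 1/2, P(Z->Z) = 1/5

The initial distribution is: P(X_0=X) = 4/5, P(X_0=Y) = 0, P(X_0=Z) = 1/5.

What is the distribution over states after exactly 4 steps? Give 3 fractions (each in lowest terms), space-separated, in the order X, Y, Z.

Propagating the distribution step by step (d_{t+1} = d_t * P):
d_0 = (X=4/5, Y=0, Z=1/5)
  d_1[X] = 4/5*1/20 + 0*7/10 + 1/5*3/10 = 1/10
  d_1[Y] = 4/5*7/10 + 0*1/5 + 1/5*1/2 = 33/50
  d_1[Z] = 4/5*1/4 + 0*1/10 + 1/5*1/5 = 6/25
d_1 = (X=1/10, Y=33/50, Z=6/25)
  d_2[X] = 1/10*1/20 + 33/50*7/10 + 6/25*3/10 = 539/1000
  d_2[Y] = 1/10*7/10 + 33/50*1/5 + 6/25*1/2 = 161/500
  d_2[Z] = 1/10*1/4 + 33/50*1/10 + 6/25*1/5 = 139/1000
d_2 = (X=539/1000, Y=161/500, Z=139/1000)
  d_3[X] = 539/1000*1/20 + 161/500*7/10 + 139/1000*3/10 = 5881/20000
  d_3[Y] = 539/1000*7/10 + 161/500*1/5 + 139/1000*1/2 = 639/1250
  d_3[Z] = 539/1000*1/4 + 161/500*1/10 + 139/1000*1/5 = 779/4000
d_3 = (X=5881/20000, Y=639/1250, Z=779/4000)
  d_4[X] = 5881/20000*1/20 + 639/1250*7/10 + 779/4000*3/10 = 172387/400000
  d_4[Y] = 5881/20000*7/10 + 639/1250*1/5 + 779/4000*1/2 = 8109/20000
  d_4[Z] = 5881/20000*1/4 + 639/1250*1/10 + 779/4000*1/5 = 65433/400000
d_4 = (X=172387/400000, Y=8109/20000, Z=65433/400000)

Answer: 172387/400000 8109/20000 65433/400000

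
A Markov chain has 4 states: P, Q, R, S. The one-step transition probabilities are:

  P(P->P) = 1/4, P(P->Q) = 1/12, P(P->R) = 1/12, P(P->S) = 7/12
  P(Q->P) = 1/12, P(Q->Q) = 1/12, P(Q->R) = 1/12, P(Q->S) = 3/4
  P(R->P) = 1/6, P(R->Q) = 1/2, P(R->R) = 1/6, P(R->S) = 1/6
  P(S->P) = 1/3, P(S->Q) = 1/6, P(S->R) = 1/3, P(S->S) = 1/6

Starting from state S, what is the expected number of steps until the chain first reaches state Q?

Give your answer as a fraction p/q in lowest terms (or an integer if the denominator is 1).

Answer: 132/29

Derivation:
Let h_i = expected steps to first reach Q from state i.
Boundary: h_Q = 0.
First-step equations for the other states:
  h_P = 1 + 1/4*h_P + 1/12*h_Q + 1/12*h_R + 7/12*h_S
  h_R = 1 + 1/6*h_P + 1/2*h_Q + 1/6*h_R + 1/6*h_S
  h_S = 1 + 1/3*h_P + 1/6*h_Q + 1/3*h_R + 1/6*h_S

Substituting h_Q = 0 and rearranging gives the linear system (I - Q) h = 1:
  [3/4, -1/12, -7/12] . (h_P, h_R, h_S) = 1
  [-1/6, 5/6, -1/6] . (h_P, h_R, h_S) = 1
  [-1/3, -1/3, 5/6] . (h_P, h_R, h_S) = 1

Solving yields:
  h_P = 303/58
  h_R = 183/58
  h_S = 132/29

Starting state is S, so the expected hitting time is h_S = 132/29.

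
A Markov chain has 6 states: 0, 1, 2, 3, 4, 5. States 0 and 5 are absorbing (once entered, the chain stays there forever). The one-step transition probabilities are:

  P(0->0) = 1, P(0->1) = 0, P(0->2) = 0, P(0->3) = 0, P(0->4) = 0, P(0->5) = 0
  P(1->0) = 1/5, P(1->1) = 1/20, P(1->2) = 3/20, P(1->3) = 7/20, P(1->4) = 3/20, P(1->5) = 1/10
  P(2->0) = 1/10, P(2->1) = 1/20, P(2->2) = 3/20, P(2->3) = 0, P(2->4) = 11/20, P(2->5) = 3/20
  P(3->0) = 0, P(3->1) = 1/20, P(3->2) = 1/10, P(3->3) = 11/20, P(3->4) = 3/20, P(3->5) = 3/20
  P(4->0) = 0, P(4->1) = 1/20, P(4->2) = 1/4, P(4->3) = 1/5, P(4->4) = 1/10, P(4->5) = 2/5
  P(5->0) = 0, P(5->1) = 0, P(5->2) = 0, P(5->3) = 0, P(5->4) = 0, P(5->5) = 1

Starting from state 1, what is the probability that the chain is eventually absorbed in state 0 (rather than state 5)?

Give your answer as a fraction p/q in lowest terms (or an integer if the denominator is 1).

Answer: 1400/4721

Derivation:
Let a_i = P(absorbed in 0 | start in state i).
Boundary conditions: a_0 = 1, a_5 = 0.
For each transient state i, a_i = sum_j P(i->j) * a_j:
  a_1 = 1/5*a_0 + 1/20*a_1 + 3/20*a_2 + 7/20*a_3 + 3/20*a_4 + 1/10*a_5
  a_2 = 1/10*a_0 + 1/20*a_1 + 3/20*a_2 + 0*a_3 + 11/20*a_4 + 3/20*a_5
  a_3 = 0*a_0 + 1/20*a_1 + 1/10*a_2 + 11/20*a_3 + 3/20*a_4 + 3/20*a_5
  a_4 = 0*a_0 + 1/20*a_1 + 1/4*a_2 + 1/5*a_3 + 1/10*a_4 + 2/5*a_5

Substituting a_0 = 1 and a_5 = 0, rearrange to (I - Q) a = r where r[i] = P(i -> 0):
  [19/20, -3/20, -7/20, -3/20] . (a_1, a_2, a_3, a_4) = 1/5
  [-1/20, 17/20, 0, -11/20] . (a_1, a_2, a_3, a_4) = 1/10
  [-1/20, -1/10, 9/20, -3/20] . (a_1, a_2, a_3, a_4) = 0
  [-1/20, -1/4, -1/5, 9/10] . (a_1, a_2, a_3, a_4) = 0

Solving yields:
  a_1 = 1400/4721
  a_2 = 6500/33047
  a_3 = 3582/33047
  a_4 = 3146/33047

Starting state is 1, so the absorption probability is a_1 = 1400/4721.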